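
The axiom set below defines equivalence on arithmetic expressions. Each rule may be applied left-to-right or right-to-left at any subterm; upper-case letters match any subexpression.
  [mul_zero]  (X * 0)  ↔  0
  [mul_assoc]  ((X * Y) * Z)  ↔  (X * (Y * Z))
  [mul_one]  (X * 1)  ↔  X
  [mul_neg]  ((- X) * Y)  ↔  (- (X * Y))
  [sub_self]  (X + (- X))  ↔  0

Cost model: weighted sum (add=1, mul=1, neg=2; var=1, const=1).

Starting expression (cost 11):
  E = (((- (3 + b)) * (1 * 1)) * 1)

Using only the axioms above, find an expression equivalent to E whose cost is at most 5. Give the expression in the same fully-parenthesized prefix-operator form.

(1) (1 * 1)  =[mul_one →]=  1    ⊢ (((- (3 + b)) * 1) * 1)
(2) ((- (3 + b)) * 1)  =[mul_one →]=  (- (3 + b))    ⊢ ((- (3 + b)) * 1)
(3) ((- (3 + b)) * 1)  =[mul_one →]=  (- (3 + b))    ⊢ cost 5, within 5

(- (3 + b))   [cost 5]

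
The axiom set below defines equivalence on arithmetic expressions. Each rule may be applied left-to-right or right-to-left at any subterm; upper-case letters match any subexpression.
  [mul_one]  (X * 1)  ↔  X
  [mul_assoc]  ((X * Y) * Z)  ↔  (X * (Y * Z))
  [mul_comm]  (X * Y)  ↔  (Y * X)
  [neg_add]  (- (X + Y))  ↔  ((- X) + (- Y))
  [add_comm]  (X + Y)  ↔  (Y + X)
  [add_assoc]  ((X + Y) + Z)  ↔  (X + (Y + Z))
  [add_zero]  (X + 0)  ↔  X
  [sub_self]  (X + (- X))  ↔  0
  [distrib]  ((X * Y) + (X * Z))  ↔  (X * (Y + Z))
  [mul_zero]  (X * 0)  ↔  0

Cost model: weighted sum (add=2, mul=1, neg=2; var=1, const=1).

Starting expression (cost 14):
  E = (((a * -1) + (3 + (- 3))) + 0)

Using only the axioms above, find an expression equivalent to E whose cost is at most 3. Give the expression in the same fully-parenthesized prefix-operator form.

(a * -1)   [cost 3]

(1) (((a * -1) + (3 + (- 3))) + 0)  =[add_zero →]=  ((a * -1) + (3 + (- 3)))
(2) (3 + (- 3))  =[sub_self →]=  0    ⊢ ((a * -1) + 0)
(3) ((a * -1) + 0)  =[add_zero →]=  (a * -1)    ⊢ cost 3, within 3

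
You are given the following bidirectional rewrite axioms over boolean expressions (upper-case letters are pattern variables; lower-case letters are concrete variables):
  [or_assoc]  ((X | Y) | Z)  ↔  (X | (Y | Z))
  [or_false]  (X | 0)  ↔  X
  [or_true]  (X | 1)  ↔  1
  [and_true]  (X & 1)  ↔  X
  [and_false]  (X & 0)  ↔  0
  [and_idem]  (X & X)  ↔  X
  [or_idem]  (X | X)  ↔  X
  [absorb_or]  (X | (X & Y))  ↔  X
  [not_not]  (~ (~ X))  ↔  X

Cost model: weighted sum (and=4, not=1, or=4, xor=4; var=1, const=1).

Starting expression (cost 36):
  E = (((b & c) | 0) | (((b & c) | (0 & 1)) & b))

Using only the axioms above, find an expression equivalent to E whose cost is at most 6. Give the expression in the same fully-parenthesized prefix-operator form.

1. [and_true →] (0 & 1)  →  0;  E = (((b & c) | 0) | (((b & c) | 0) & b))
2. [absorb_or →] (((b & c) | 0) | (((b & c) | 0) & b))  →  ((b & c) | 0)
3. [or_false →] ((b & c) | 0)  →  (b & c);  cost 6 ≤ 6, done

(b & c)   [cost 6]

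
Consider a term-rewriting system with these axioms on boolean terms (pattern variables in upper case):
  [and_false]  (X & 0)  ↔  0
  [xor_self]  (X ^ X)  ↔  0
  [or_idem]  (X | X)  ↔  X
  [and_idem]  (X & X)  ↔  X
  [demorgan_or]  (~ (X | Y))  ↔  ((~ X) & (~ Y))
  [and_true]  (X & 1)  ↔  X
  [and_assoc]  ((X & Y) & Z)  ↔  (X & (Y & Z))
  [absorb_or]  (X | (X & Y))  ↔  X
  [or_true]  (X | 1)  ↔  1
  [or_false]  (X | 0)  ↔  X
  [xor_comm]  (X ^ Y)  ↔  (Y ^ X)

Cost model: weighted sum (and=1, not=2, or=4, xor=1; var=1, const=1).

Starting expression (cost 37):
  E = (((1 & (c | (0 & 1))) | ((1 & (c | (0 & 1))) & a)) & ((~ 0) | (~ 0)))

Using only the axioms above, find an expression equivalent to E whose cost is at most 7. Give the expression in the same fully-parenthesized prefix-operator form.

((1 & c) & (~ 0))   [cost 7]

(1) ((1 & (c | (0 & 1))) | ((1 & (c | (0 & 1))) & a))  =[absorb_or →]=  (1 & (c | (0 & 1)))    ⊢ ((1 & (c | (0 & 1))) & ((~ 0) | (~ 0)))
(2) ((~ 0) | (~ 0))  =[or_idem →]=  (~ 0)    ⊢ ((1 & (c | (0 & 1))) & (~ 0))
(3) (0 & 1)  =[and_true →]=  0    ⊢ ((1 & (c | 0)) & (~ 0))
(4) (c | 0)  =[or_false →]=  c    ⊢ cost 7, within 7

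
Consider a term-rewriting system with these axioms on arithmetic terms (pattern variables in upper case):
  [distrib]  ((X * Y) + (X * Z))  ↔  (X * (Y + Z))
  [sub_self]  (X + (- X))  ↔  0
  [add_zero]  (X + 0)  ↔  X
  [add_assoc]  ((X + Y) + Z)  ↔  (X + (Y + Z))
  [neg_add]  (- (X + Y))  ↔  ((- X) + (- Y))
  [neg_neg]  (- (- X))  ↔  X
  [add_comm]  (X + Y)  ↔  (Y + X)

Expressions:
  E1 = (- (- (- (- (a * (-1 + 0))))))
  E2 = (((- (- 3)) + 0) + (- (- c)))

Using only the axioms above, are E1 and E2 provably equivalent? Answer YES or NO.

NO

All listed rules preserve value, hence provable equivalence implies equal values everywhere; look for a separating assignment.
a=0, c=0 gives E1 ↦ 0, E2 ↦ 3; values differ ⇒ not provably equivalent.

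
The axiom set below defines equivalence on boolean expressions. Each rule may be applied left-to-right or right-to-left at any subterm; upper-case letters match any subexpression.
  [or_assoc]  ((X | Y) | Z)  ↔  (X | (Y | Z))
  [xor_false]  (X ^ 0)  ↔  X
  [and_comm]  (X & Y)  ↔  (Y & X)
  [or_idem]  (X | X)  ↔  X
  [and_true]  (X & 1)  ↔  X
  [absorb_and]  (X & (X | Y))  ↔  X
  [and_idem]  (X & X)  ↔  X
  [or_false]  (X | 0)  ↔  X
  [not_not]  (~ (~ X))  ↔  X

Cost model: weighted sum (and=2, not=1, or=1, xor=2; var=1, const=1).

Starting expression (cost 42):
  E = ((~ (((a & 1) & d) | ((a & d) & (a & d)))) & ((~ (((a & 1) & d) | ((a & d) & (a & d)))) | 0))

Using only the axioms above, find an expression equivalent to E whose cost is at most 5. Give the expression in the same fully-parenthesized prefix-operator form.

(1) ((~ (((a & 1) & d) | ((a & d) & (a & d)))) & ((~ (((a & 1) & d) | ((a & d) & (a & d)))) | 0))  =[absorb_and →]=  (~ (((a & 1) & d) | ((a & d) & (a & d))))
(2) ((a & d) & (a & d))  =[and_idem →]=  (a & d)    ⊢ (~ (((a & 1) & d) | (a & d)))
(3) (a & 1)  =[and_true →]=  a    ⊢ (~ ((a & d) | (a & d)))
(4) ((a & d) | (a & d))  =[or_idem →]=  (a & d)    ⊢ cost 5, within 5

(~ (a & d))   [cost 5]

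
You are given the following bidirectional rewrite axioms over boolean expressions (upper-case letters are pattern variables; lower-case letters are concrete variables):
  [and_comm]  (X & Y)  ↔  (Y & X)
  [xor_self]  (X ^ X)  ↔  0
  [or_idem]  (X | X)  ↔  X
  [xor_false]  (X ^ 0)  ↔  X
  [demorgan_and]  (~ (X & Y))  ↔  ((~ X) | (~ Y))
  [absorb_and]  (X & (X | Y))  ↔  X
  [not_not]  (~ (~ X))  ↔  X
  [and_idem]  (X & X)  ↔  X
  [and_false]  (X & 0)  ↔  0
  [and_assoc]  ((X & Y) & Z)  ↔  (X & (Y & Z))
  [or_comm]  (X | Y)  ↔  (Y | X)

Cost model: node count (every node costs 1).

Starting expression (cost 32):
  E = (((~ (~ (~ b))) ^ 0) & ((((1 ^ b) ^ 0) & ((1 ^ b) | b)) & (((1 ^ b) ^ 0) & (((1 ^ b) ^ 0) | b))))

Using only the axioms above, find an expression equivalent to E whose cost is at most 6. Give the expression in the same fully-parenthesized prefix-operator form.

step 1: xor_false (→) rewrites ((1 ^ b) ^ 0) into (1 ^ b), now (((~ (~ (~ b))) ^ 0) & ((((1 ^ b) ^ 0) & ((1 ^ b) | b)) & (((1 ^ b) ^ 0) & ((1 ^ b) | b))))
step 2: and_idem (→) rewrites ((((1 ^ b) ^ 0) & ((1 ^ b) | b)) & (((1 ^ b) ^ 0) & ((1 ^ b) | b))) into (((1 ^ b) ^ 0) & ((1 ^ b) | b)), now (((~ (~ (~ b))) ^ 0) & (((1 ^ b) ^ 0) & ((1 ^ b) | b)))
step 3: not_not (→) rewrites (~ (~ (~ b))) into (~ b), now (((~ b) ^ 0) & (((1 ^ b) ^ 0) & ((1 ^ b) | b)))
step 4: xor_false (→) rewrites ((1 ^ b) ^ 0) into (1 ^ b), now (((~ b) ^ 0) & ((1 ^ b) & ((1 ^ b) | b)))
step 5: absorb_and (→) rewrites ((1 ^ b) & ((1 ^ b) | b)) into (1 ^ b), now (((~ b) ^ 0) & (1 ^ b))
step 6: xor_false (→) rewrites ((~ b) ^ 0) into (~ b), reaching cost 6 (bound 6)

((~ b) & (1 ^ b))   [cost 6]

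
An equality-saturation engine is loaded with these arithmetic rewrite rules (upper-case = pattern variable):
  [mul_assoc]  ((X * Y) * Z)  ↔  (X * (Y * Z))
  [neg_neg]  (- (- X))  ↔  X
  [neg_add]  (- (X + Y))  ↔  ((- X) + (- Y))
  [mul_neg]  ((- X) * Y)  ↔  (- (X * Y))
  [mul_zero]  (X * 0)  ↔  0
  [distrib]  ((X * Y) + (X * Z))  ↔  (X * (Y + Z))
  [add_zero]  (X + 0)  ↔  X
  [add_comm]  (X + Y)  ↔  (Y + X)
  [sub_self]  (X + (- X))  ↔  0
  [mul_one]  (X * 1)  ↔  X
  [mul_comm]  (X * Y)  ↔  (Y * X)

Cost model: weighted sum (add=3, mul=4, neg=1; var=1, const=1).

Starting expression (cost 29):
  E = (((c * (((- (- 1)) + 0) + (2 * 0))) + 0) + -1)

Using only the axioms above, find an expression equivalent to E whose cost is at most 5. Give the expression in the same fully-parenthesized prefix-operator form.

(c + -1)   [cost 5]

1. [neg_neg →] (- (- 1))  →  1;  E = (((c * ((1 + 0) + (2 * 0))) + 0) + -1)
2. [mul_zero →] (2 * 0)  →  0;  E = (((c * ((1 + 0) + 0)) + 0) + -1)
3. [add_zero →] (1 + 0)  →  1;  E = (((c * (1 + 0)) + 0) + -1)
4. [add_zero →] ((c * (1 + 0)) + 0)  →  (c * (1 + 0));  E = ((c * (1 + 0)) + -1)
5. [add_zero →] (1 + 0)  →  1;  E = ((c * 1) + -1)
6. [mul_one →] (c * 1)  →  c;  cost 5 ≤ 5, done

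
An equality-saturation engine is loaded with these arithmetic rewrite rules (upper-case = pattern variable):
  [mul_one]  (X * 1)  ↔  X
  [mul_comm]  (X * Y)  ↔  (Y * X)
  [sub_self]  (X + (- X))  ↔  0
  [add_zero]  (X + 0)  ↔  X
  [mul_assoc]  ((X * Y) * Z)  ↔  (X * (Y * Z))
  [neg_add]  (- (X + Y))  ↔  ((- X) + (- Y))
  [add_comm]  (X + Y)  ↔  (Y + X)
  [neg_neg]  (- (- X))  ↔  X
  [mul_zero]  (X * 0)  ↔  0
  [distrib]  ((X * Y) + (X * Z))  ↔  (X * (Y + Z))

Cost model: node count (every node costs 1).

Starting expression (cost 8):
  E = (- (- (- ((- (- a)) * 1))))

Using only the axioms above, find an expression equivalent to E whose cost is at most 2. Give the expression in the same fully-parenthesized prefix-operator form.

(- a)   [cost 2]

(1) ((- (- a)) * 1)  =[mul_one →]=  (- (- a))    ⊢ (- (- (- (- (- a)))))
(2) (- (- a))  =[neg_neg →]=  a    ⊢ (- (- (- a)))
(3) (- (- a))  =[neg_neg →]=  a    ⊢ cost 2, within 2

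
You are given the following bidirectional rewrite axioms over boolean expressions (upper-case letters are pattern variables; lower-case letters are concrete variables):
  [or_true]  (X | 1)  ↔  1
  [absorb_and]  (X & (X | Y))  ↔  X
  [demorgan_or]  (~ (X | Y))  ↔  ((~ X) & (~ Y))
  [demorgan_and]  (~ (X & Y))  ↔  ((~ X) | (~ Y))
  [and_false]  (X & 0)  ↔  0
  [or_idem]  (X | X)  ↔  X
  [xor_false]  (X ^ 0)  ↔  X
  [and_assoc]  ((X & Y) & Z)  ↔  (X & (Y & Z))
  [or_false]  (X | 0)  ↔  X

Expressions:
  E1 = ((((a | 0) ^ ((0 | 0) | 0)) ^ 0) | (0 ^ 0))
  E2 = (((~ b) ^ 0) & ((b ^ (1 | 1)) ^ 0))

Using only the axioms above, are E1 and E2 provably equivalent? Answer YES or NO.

All listed rules preserve value, hence provable equivalence implies equal values everywhere; look for a separating assignment.
a=0, b=0 gives E1 ↦ 0, E2 ↦ 1; values differ ⇒ not provably equivalent.

NO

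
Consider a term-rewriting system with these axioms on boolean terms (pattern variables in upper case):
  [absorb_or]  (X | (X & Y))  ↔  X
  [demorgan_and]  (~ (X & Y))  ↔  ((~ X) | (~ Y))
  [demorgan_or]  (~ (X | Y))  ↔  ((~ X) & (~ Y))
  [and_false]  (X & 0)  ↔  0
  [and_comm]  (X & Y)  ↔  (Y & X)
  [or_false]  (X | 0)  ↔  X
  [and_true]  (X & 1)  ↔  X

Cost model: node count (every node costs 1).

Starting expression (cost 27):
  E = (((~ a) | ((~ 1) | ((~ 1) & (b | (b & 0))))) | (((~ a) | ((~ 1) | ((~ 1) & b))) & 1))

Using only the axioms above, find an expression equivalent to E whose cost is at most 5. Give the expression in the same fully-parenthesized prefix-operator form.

((~ a) | (~ 1))   [cost 5]

step 1: absorb_or (→) rewrites (b | (b & 0)) into b, now (((~ a) | ((~ 1) | ((~ 1) & b))) | (((~ a) | ((~ 1) | ((~ 1) & b))) & 1))
step 2: absorb_or (→) rewrites (((~ a) | ((~ 1) | ((~ 1) & b))) | (((~ a) | ((~ 1) | ((~ 1) & b))) & 1)) into ((~ a) | ((~ 1) | ((~ 1) & b)))
step 3: absorb_or (→) rewrites ((~ 1) | ((~ 1) & b)) into (~ 1), reaching cost 5 (bound 5)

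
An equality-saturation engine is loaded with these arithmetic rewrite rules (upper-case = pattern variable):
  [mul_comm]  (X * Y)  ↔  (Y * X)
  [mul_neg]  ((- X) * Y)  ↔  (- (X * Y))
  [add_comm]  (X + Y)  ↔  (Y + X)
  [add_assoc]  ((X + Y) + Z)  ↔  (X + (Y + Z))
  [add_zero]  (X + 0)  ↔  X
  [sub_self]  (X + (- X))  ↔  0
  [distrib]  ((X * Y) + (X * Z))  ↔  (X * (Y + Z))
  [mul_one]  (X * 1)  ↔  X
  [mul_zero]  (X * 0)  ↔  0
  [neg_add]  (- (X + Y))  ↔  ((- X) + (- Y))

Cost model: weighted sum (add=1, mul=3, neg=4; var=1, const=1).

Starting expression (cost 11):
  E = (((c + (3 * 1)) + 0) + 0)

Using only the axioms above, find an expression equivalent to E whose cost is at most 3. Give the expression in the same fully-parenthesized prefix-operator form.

(c + 3)   [cost 3]

step 1: add_zero (→) rewrites (((c + (3 * 1)) + 0) + 0) into ((c + (3 * 1)) + 0)
step 2: mul_one (→) rewrites (3 * 1) into 3, now ((c + 3) + 0)
step 3: add_zero (→) rewrites ((c + 3) + 0) into (c + 3), reaching cost 3 (bound 3)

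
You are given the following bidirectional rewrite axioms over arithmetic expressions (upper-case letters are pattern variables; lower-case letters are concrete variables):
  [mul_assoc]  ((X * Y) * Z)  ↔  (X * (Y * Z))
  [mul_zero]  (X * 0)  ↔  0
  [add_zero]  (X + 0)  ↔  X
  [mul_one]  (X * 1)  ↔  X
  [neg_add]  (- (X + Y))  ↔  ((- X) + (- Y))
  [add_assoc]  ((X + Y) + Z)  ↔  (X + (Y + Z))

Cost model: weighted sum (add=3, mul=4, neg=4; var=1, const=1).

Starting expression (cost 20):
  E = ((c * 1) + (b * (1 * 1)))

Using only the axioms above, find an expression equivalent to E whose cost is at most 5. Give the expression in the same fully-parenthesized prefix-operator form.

(1) (1 * 1)  =[mul_one →]=  1    ⊢ ((c * 1) + (b * 1))
(2) (c * 1)  =[mul_one →]=  c    ⊢ (c + (b * 1))
(3) (b * 1)  =[mul_one →]=  b    ⊢ cost 5, within 5

(c + b)   [cost 5]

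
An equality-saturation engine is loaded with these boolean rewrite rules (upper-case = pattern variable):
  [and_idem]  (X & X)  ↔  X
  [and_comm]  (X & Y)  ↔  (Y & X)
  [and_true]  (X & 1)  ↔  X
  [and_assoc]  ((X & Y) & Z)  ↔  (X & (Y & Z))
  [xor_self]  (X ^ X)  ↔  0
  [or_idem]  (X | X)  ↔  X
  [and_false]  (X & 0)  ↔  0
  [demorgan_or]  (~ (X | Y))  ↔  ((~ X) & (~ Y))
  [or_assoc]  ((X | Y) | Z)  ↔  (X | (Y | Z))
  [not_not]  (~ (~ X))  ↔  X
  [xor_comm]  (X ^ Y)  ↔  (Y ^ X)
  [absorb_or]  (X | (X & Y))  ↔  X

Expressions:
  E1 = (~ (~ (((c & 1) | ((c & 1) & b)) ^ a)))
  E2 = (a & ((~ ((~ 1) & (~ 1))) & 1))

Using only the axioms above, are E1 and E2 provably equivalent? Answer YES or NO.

The axioms are sound identities: if E1 ↔* E2 then E1 and E2 evaluate identically under any assignment.
Under a=0, b=0, c=1: E1 evaluates to 1, E2 to 0. Distinct ⇒ no rewrite sequence connects them.

NO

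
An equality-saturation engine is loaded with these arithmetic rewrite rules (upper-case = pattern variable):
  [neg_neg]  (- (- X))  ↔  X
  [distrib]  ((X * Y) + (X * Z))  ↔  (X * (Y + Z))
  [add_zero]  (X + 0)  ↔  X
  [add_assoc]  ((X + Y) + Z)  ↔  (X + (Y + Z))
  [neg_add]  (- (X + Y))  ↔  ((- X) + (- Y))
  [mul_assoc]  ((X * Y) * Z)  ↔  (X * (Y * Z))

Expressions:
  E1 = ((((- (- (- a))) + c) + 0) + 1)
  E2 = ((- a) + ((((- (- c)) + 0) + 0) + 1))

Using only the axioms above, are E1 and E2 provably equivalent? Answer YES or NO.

YES

step 1: neg_neg (→) rewrites (- (- (- a))) into (- a), now ((((- a) + c) + 0) + 1)
step 2: add_zero (→) rewrites (((- a) + c) + 0) into ((- a) + c), now (((- a) + c) + 1)
step 3: add_assoc (→) rewrites (((- a) + c) + 1) into ((- a) + (c + 1))
step 4: add_zero (←) rewrites c into (c + 0), now ((- a) + ((c + 0) + 1))
step 5: neg_neg (←) rewrites c into (- (- c)), now ((- a) + (((- (- c)) + 0) + 1))
step 6: add_zero (←) rewrites ((- (- c)) + 0) into (((- (- c)) + 0) + 0), which is E2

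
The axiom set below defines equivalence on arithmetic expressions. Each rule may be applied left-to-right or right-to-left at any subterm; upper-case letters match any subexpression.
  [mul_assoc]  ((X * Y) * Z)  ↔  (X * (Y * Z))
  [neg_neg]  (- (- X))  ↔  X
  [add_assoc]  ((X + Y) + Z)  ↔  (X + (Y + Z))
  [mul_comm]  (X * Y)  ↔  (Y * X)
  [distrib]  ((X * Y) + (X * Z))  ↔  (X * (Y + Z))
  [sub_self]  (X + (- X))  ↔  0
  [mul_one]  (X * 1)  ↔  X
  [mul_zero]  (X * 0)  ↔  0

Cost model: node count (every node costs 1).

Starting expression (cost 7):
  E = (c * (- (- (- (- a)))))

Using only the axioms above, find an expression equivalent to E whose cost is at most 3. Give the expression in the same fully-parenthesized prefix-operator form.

1. [neg_neg →] (- (- a))  →  a;  E = (c * (- (- a)))
2. [neg_neg →] (- (- a))  →  a;  cost 3 ≤ 3, done

(c * a)   [cost 3]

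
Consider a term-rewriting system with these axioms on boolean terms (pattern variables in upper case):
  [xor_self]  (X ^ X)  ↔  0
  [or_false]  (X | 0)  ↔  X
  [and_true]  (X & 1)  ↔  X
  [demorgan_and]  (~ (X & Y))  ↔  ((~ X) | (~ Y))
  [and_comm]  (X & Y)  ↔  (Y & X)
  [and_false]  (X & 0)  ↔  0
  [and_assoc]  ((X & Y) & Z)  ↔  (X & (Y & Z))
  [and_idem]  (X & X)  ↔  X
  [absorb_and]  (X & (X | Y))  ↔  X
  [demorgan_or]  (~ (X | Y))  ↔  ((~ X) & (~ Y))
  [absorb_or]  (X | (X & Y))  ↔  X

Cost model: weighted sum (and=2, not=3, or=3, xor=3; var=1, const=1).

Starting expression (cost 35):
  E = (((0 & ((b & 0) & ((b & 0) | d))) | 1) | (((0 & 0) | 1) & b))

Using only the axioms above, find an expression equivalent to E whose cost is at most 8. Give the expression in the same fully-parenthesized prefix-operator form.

(1) ((b & 0) & ((b & 0) | d))  =[absorb_and →]=  (b & 0)    ⊢ (((0 & (b & 0)) | 1) | (((0 & 0) | 1) & b))
(2) (b & 0)  =[and_false →]=  0    ⊢ (((0 & 0) | 1) | (((0 & 0) | 1) & b))
(3) (((0 & 0) | 1) | (((0 & 0) | 1) & b))  =[absorb_or →]=  ((0 & 0) | 1)    ⊢ cost 8, within 8

((0 & 0) | 1)   [cost 8]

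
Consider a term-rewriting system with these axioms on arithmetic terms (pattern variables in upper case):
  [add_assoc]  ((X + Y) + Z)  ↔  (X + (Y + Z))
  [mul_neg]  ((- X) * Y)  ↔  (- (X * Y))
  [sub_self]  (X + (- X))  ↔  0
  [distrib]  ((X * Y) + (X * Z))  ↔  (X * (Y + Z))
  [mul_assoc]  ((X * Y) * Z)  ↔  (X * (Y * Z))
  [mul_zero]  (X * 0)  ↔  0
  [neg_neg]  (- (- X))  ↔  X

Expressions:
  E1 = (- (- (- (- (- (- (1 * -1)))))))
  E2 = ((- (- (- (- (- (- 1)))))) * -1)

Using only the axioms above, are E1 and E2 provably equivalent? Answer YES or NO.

YES

(1) (- (- (1 * -1)))  =[neg_neg →]=  (1 * -1)    ⊢ (- (- (- (- (1 * -1)))))
(2) (- (- (- (1 * -1))))  =[neg_neg →]=  (- (1 * -1))    ⊢ (- (- (1 * -1)))
(3) (- (- (1 * -1)))  =[neg_neg →]=  (1 * -1)
(4) 1  =[neg_neg ←]=  (- (- 1))    ⊢ ((- (- 1)) * -1)
(5) (- 1)  =[neg_neg ←]=  (- (- (- 1)))    ⊢ ((- (- (- (- 1)))) * -1)
(6) 1  =[neg_neg ←]=  (- (- 1))    ⊢ E2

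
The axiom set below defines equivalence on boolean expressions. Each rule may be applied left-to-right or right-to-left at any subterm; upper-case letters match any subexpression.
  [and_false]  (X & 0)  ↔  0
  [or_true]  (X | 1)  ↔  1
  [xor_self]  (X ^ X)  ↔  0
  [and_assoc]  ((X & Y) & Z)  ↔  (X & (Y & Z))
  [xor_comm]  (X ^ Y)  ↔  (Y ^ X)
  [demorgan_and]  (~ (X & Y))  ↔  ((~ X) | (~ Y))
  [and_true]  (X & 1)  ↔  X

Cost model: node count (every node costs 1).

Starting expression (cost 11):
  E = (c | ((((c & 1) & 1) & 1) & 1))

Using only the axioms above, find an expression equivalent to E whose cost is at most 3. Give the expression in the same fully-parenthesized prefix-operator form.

step 1: and_true (→) rewrites ((c & 1) & 1) into (c & 1), now (c | (((c & 1) & 1) & 1))
step 2: and_true (→) rewrites ((c & 1) & 1) into (c & 1), now (c | ((c & 1) & 1))
step 3: and_true (→) rewrites (c & 1) into c, now (c | (c & 1))
step 4: and_true (→) rewrites (c & 1) into c, reaching cost 3 (bound 3)

(c | c)   [cost 3]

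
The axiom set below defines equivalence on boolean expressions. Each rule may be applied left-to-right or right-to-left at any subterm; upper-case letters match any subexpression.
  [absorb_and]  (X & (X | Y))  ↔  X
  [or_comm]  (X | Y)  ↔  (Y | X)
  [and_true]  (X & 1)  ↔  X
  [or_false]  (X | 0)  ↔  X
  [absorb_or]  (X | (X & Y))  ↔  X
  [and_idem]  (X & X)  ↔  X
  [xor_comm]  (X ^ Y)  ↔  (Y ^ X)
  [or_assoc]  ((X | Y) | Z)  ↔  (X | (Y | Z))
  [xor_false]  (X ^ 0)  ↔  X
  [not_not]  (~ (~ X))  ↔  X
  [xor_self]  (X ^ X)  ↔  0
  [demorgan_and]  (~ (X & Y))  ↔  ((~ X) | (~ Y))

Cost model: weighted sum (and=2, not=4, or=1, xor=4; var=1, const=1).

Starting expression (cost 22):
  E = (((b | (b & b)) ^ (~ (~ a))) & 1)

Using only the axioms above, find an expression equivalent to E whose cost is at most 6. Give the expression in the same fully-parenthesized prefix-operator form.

(1) (~ (~ a))  =[not_not →]=  a    ⊢ (((b | (b & b)) ^ a) & 1)
(2) (b | (b & b))  =[absorb_or →]=  b    ⊢ ((b ^ a) & 1)
(3) ((b ^ a) & 1)  =[and_true →]=  (b ^ a)    ⊢ cost 6, within 6

(b ^ a)   [cost 6]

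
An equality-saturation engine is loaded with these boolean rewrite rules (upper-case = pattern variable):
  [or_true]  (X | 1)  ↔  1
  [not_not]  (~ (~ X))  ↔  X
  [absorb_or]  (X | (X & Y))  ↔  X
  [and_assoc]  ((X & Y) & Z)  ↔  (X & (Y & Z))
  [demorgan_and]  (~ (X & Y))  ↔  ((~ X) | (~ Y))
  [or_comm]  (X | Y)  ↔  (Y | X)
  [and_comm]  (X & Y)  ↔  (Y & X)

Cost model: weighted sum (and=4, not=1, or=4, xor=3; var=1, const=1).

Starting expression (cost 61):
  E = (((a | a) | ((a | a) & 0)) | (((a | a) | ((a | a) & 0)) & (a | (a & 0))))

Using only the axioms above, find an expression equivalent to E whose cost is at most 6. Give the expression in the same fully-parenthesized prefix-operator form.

(a | a)   [cost 6]

(1) (a | (a & 0))  =[absorb_or →]=  a    ⊢ (((a | a) | ((a | a) & 0)) | (((a | a) | ((a | a) & 0)) & a))
(2) (((a | a) | ((a | a) & 0)) | (((a | a) | ((a | a) & 0)) & a))  =[absorb_or →]=  ((a | a) | ((a | a) & 0))
(3) ((a | a) | ((a | a) & 0))  =[absorb_or →]=  (a | a)    ⊢ cost 6, within 6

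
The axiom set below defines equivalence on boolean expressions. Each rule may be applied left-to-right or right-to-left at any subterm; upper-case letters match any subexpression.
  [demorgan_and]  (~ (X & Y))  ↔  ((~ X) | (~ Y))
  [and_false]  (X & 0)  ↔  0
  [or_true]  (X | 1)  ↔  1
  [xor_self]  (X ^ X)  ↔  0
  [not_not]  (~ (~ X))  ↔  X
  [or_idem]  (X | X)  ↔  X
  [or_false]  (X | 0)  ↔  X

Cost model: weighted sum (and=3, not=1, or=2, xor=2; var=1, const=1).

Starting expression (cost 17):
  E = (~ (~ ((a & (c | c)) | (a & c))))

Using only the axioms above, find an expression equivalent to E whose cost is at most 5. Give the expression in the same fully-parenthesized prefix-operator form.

(a & c)   [cost 5]

step 1: or_idem (→) rewrites (c | c) into c, now (~ (~ ((a & c) | (a & c))))
step 2: not_not (→) rewrites (~ (~ ((a & c) | (a & c)))) into ((a & c) | (a & c))
step 3: or_idem (→) rewrites ((a & c) | (a & c)) into (a & c), reaching cost 5 (bound 5)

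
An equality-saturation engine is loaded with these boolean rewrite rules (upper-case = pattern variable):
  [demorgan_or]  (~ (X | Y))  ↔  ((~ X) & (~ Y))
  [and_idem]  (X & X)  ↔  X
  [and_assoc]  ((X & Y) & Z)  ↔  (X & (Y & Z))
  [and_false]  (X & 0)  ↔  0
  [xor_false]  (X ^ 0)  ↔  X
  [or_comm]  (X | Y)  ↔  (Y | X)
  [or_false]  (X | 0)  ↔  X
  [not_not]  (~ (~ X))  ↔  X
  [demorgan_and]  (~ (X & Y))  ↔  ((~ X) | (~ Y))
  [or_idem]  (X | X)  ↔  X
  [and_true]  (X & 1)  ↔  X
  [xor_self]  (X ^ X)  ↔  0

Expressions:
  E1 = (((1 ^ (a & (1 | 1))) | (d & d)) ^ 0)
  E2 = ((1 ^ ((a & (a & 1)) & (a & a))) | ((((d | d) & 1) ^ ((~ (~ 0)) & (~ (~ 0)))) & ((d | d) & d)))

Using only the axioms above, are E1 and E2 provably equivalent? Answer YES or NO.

1. [or_idem →] (1 | 1)  →  1;  E1 = (((1 ^ (a & 1)) | (d & d)) ^ 0)
2. [xor_false →] (((1 ^ (a & 1)) | (d & d)) ^ 0)  →  ((1 ^ (a & 1)) | (d & d))
3. [and_true →] (a & 1)  →  a;  E1 = ((1 ^ a) | (d & d))
4. [or_idem ←] d  →  (d | d);  E1 = ((1 ^ a) | ((d | d) & d))
5. [xor_false ←] (d | d)  →  ((d | d) ^ 0);  E1 = ((1 ^ a) | (((d | d) ^ 0) & d))
6. [and_idem ←] d  →  (d & d);  E1 = ((1 ^ a) | (((d | d) ^ 0) & (d & d)))
7. [and_idem ←] a  →  (a & a);  E1 = ((1 ^ (a & a)) | (((d | d) ^ 0) & (d & d)))
8. [and_idem ←] (a & a)  →  ((a & a) & (a & a));  E1 = ((1 ^ ((a & a) & (a & a))) | (((d | d) ^ 0) & (d & d)))
9. [not_not ←] 0  →  (~ (~ 0));  E1 = ((1 ^ ((a & a) & (a & a))) | (((d | d) ^ (~ (~ 0))) & (d & d)))
10. [and_true ←] a  →  (a & 1);  E1 = ((1 ^ ((a & (a & 1)) & (a & a))) | (((d | d) ^ (~ (~ 0))) & (d & d)))
11. [or_idem ←] d  →  (d | d);  E1 = ((1 ^ ((a & (a & 1)) & (a & a))) | (((d | d) ^ (~ (~ 0))) & ((d | d) & d)))
12. [and_true ←] (d | d)  →  ((d | d) & 1);  E1 = ((1 ^ ((a & (a & 1)) & (a & a))) | ((((d | d) & 1) ^ (~ (~ 0))) & ((d | d) & d)))
13. [and_idem ←] (~ (~ 0))  →  ((~ (~ 0)) & (~ (~ 0)));  this is E2

YES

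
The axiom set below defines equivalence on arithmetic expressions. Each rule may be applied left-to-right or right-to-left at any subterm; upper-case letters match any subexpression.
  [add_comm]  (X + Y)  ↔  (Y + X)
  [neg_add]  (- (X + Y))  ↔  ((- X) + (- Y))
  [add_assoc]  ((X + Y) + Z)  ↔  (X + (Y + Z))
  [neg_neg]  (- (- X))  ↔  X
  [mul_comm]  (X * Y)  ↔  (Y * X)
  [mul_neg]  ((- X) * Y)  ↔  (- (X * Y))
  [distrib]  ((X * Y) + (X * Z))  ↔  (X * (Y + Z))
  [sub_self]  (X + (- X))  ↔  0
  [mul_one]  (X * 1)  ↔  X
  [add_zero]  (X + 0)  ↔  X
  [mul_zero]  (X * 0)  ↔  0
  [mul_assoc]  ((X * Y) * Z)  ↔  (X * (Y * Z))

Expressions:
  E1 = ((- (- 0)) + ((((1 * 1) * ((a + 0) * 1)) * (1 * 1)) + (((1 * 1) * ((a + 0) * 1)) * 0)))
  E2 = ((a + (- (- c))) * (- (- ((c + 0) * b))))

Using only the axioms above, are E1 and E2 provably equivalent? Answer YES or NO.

The axioms are sound identities: if E1 ↔* E2 then E1 and E2 evaluate identically under any assignment.
Under a=0, b=1, c=1: E1 evaluates to 0, E2 to 1. Distinct ⇒ no rewrite sequence connects them.

NO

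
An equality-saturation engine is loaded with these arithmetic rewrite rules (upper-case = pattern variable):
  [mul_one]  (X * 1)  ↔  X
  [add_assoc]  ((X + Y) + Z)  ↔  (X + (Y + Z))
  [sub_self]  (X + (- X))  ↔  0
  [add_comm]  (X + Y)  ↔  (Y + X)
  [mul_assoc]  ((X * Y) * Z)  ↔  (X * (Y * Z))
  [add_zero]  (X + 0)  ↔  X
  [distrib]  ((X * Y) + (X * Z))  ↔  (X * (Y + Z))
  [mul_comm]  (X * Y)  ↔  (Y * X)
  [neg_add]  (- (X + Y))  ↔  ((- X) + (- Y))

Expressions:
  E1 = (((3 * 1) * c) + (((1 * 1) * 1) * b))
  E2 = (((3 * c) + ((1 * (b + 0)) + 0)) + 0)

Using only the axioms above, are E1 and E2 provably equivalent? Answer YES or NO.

YES

1. [mul_one →] (3 * 1)  →  3;  E1 = ((3 * c) + (((1 * 1) * 1) * b))
2. [mul_one →] ((1 * 1) * 1)  →  (1 * 1);  E1 = ((3 * c) + ((1 * 1) * b))
3. [mul_one →] (1 * 1)  →  1;  E1 = ((3 * c) + (1 * b))
4. [add_zero ←] (1 * b)  →  ((1 * b) + 0);  E1 = ((3 * c) + ((1 * b) + 0))
5. [add_zero ←] ((3 * c) + ((1 * b) + 0))  →  (((3 * c) + ((1 * b) + 0)) + 0)
6. [add_zero ←] b  →  (b + 0);  this is E2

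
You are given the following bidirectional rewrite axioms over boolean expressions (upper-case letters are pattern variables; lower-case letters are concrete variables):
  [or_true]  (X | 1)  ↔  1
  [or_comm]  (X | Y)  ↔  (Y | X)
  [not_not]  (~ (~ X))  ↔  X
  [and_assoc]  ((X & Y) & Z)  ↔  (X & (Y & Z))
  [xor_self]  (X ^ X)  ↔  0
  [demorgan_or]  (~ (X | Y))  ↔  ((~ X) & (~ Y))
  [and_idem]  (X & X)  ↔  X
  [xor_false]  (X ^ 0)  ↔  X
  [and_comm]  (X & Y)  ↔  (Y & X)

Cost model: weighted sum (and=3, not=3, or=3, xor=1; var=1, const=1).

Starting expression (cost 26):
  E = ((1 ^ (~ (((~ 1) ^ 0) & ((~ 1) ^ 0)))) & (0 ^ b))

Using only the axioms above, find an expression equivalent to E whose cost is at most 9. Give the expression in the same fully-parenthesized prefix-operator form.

((1 ^ 1) & (0 ^ b))   [cost 9]

1. [and_idem →] (((~ 1) ^ 0) & ((~ 1) ^ 0))  →  ((~ 1) ^ 0);  E = ((1 ^ (~ ((~ 1) ^ 0))) & (0 ^ b))
2. [xor_false →] ((~ 1) ^ 0)  →  (~ 1);  E = ((1 ^ (~ (~ 1))) & (0 ^ b))
3. [not_not →] (~ (~ 1))  →  1;  cost 9 ≤ 9, done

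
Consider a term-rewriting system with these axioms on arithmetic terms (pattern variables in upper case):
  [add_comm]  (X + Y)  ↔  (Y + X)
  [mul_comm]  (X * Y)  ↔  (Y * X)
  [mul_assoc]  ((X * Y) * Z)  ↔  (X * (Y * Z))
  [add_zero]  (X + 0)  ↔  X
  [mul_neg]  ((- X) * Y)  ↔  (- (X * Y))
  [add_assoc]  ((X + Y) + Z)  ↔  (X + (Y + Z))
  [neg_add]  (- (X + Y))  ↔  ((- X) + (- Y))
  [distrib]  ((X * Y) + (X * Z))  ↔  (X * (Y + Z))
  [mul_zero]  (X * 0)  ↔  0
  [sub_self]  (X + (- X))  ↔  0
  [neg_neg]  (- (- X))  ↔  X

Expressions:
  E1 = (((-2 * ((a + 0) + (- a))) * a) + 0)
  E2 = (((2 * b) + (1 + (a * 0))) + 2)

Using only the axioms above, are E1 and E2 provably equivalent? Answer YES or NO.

All listed rules preserve value, hence provable equivalence implies equal values everywhere; look for a separating assignment.
a=0, b=0 gives E1 ↦ 0, E2 ↦ 3; values differ ⇒ not provably equivalent.

NO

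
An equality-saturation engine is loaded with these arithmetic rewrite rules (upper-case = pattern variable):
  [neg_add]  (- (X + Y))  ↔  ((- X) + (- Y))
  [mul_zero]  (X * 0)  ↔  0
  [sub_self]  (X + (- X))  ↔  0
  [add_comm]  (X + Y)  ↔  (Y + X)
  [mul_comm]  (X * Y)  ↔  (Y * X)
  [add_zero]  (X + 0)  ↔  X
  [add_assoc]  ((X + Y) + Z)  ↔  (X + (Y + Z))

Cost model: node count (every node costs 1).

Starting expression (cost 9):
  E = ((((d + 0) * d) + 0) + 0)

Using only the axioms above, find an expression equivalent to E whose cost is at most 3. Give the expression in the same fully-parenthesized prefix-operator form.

step 1: add_zero (→) rewrites (((d + 0) * d) + 0) into ((d + 0) * d), now (((d + 0) * d) + 0)
step 2: add_zero (→) rewrites (d + 0) into d, now ((d * d) + 0)
step 3: add_zero (→) rewrites ((d * d) + 0) into (d * d), reaching cost 3 (bound 3)

(d * d)   [cost 3]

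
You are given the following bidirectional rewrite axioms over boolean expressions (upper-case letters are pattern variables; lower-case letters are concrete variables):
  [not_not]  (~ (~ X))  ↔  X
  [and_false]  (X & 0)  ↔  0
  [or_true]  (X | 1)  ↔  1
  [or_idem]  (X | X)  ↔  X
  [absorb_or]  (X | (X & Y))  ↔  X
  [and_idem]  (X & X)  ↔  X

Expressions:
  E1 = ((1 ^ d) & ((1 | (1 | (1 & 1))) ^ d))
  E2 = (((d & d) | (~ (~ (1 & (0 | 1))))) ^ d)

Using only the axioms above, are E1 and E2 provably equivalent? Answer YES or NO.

YES

step 1: absorb_or (→) rewrites (1 | (1 & 1)) into 1, now ((1 ^ d) & ((1 | 1) ^ d))
step 2: or_idem (→) rewrites (1 | 1) into 1, now ((1 ^ d) & (1 ^ d))
step 3: and_idem (→) rewrites ((1 ^ d) & (1 ^ d)) into (1 ^ d)
step 4: or_true (←) rewrites 1 into (d | 1), now ((d | 1) ^ d)
step 5: and_idem (←) rewrites d into (d & d), now (((d & d) | 1) ^ d)
step 6: not_not (←) rewrites 1 into (~ (~ 1)), now (((d & d) | (~ (~ 1))) ^ d)
step 7: and_idem (←) rewrites 1 into (1 & 1), now (((d & d) | (~ (~ (1 & 1)))) ^ d)
step 8: or_true (←) rewrites 1 into (0 | 1), which is E2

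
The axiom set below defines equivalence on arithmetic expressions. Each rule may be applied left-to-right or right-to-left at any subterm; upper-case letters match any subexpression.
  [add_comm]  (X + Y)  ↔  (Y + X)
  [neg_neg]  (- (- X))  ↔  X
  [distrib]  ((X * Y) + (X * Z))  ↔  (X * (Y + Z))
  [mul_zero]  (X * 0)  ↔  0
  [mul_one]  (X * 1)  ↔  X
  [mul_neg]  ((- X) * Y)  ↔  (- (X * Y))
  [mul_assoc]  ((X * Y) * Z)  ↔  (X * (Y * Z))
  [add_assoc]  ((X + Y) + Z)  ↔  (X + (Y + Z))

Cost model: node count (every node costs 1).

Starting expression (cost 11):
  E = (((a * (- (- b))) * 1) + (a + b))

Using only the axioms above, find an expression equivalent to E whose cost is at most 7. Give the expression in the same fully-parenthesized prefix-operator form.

((a * b) + (a + b))   [cost 7]

(1) (- (- b))  =[neg_neg →]=  b    ⊢ (((a * b) * 1) + (a + b))
(2) ((a * b) * 1)  =[mul_one →]=  (a * b)    ⊢ cost 7, within 7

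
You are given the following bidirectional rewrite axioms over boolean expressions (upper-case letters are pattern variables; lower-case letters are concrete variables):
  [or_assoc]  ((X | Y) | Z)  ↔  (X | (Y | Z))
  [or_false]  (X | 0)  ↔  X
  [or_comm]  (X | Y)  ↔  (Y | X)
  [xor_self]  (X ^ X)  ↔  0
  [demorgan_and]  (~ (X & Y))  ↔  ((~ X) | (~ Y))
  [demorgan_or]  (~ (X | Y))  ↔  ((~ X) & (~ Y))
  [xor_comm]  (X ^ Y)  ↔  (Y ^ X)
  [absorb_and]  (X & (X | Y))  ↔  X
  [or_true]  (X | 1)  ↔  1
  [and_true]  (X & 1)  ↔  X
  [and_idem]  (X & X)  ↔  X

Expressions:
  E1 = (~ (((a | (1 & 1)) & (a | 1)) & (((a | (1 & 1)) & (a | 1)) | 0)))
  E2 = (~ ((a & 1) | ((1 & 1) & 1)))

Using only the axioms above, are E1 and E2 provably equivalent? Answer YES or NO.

step 1: absorb_and (→) rewrites (((a | (1 & 1)) & (a | 1)) & (((a | (1 & 1)) & (a | 1)) | 0)) into ((a | (1 & 1)) & (a | 1)), now (~ ((a | (1 & 1)) & (a | 1)))
step 2: and_true (→) rewrites (1 & 1) into 1, now (~ ((a | 1) & (a | 1)))
step 3: and_idem (→) rewrites ((a | 1) & (a | 1)) into (a | 1), now (~ (a | 1))
step 4: and_idem (←) rewrites 1 into (1 & 1), now (~ (a | (1 & 1)))
step 5: and_true (←) rewrites a into (a & 1), now (~ ((a & 1) | (1 & 1)))
step 6: and_true (←) rewrites (1 & 1) into ((1 & 1) & 1), which is E2

YES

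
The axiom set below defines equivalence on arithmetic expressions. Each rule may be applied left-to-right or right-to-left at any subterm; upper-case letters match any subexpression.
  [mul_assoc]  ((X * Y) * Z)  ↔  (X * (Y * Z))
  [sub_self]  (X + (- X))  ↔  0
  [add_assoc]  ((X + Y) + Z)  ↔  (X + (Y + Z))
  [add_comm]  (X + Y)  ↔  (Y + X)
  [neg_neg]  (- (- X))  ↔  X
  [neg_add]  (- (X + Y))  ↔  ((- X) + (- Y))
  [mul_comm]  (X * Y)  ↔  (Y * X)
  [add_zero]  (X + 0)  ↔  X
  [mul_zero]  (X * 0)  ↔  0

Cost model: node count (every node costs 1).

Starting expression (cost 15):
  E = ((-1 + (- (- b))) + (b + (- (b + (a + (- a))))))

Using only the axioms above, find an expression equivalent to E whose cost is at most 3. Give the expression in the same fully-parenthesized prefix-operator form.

(-1 + b)   [cost 3]

1. [sub_self →] (a + (- a))  →  0;  E = ((-1 + (- (- b))) + (b + (- (b + 0))))
2. [neg_neg →] (- (- b))  →  b;  E = ((-1 + b) + (b + (- (b + 0))))
3. [add_zero →] (b + 0)  →  b;  E = ((-1 + b) + (b + (- b)))
4. [sub_self →] (b + (- b))  →  0;  E = ((-1 + b) + 0)
5. [add_zero →] ((-1 + b) + 0)  →  (-1 + b);  cost 3 ≤ 3, done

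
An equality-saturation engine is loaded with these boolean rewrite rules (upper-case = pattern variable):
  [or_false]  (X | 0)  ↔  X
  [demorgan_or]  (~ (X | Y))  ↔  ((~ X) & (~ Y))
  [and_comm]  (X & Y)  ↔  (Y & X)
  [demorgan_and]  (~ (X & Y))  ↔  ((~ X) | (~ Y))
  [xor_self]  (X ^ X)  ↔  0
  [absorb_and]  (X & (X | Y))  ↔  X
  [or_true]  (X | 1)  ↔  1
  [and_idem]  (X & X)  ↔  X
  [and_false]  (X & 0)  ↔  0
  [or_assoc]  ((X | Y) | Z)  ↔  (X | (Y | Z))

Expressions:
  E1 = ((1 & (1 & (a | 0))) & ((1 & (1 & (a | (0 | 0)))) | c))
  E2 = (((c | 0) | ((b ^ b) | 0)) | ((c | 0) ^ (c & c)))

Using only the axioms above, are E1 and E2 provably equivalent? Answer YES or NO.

The axioms are sound identities: if E1 ↔* E2 then E1 and E2 evaluate identically under any assignment.
Under a=0, b=0, c=1: E1 evaluates to 0, E2 to 1. Distinct ⇒ no rewrite sequence connects them.

NO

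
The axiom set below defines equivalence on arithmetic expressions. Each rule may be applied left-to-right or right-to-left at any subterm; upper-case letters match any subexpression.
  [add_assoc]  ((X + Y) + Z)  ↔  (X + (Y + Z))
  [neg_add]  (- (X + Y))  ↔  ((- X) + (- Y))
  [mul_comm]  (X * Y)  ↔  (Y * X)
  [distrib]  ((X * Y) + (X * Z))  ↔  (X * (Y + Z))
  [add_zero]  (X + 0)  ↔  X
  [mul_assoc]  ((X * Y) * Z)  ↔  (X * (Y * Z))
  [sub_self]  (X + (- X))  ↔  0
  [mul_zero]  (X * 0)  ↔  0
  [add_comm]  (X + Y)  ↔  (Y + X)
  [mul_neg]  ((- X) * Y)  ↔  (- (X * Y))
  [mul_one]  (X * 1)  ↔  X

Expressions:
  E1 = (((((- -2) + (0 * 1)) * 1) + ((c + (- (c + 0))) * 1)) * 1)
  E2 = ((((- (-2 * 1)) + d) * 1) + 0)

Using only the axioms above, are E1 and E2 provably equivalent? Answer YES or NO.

The axioms are sound identities: if E1 ↔* E2 then E1 and E2 evaluate identically under any assignment.
Under c=0, d=1: E1 evaluates to 2, E2 to 3. Distinct ⇒ no rewrite sequence connects them.

NO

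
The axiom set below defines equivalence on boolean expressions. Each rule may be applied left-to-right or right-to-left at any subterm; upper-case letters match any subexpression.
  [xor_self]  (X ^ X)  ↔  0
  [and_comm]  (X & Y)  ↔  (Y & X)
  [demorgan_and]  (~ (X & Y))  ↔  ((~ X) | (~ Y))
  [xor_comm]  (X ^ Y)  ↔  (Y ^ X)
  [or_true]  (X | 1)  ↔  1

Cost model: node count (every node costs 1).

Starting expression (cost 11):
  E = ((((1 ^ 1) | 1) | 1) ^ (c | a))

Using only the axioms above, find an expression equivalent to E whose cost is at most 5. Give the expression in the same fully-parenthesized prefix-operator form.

(1 ^ (c | a))   [cost 5]

1. [xor_self →] (1 ^ 1)  →  0;  E = (((0 | 1) | 1) ^ (c | a))
2. [or_true →] (0 | 1)  →  1;  E = ((1 | 1) ^ (c | a))
3. [or_true →] (1 | 1)  →  1;  cost 5 ≤ 5, done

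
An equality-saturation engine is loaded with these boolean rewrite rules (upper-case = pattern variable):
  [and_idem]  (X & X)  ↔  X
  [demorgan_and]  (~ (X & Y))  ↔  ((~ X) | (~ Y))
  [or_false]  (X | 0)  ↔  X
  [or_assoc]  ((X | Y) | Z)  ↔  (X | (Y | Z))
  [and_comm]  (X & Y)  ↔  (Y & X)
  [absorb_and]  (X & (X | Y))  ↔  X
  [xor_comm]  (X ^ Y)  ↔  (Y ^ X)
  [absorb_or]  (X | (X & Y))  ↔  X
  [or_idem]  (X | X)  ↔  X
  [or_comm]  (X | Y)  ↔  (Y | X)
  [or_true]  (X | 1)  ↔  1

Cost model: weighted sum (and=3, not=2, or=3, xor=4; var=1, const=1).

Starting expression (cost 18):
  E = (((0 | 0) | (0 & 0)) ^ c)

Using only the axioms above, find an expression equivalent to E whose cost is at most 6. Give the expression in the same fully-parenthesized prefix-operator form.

(0 ^ c)   [cost 6]

step 1: or_idem (→) rewrites (0 | 0) into 0, now ((0 | (0 & 0)) ^ c)
step 2: absorb_or (→) rewrites (0 | (0 & 0)) into 0, reaching cost 6 (bound 6)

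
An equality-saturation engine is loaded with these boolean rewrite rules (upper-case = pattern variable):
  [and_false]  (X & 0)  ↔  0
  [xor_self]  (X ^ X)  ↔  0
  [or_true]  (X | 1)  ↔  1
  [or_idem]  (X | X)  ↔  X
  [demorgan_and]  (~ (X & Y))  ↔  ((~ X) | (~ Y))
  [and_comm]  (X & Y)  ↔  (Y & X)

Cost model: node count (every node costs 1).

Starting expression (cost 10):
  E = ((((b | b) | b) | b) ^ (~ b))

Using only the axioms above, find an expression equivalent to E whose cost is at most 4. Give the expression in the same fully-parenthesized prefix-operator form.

(b ^ (~ b))   [cost 4]

step 1: or_idem (→) rewrites (b | b) into b, now (((b | b) | b) ^ (~ b))
step 2: or_idem (→) rewrites (b | b) into b, now ((b | b) ^ (~ b))
step 3: or_idem (→) rewrites (b | b) into b, reaching cost 4 (bound 4)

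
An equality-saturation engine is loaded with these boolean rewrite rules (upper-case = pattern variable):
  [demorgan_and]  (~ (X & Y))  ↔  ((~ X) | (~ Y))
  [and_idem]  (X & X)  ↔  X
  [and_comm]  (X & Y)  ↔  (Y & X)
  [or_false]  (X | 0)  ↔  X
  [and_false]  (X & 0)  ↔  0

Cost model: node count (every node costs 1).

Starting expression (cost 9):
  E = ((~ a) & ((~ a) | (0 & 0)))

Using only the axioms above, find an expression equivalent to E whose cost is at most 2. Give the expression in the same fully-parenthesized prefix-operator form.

(~ a)   [cost 2]

1. [and_idem →] (0 & 0)  →  0;  E = ((~ a) & ((~ a) | 0))
2. [or_false →] ((~ a) | 0)  →  (~ a);  E = ((~ a) & (~ a))
3. [and_idem →] ((~ a) & (~ a))  →  (~ a);  cost 2 ≤ 2, done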